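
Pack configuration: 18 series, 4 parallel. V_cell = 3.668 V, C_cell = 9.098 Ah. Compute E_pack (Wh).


E = Ns * Vcell * Np * Ccell = 18 * 3.668 * 4 * 9.098 = 2403 Wh

2403 Wh


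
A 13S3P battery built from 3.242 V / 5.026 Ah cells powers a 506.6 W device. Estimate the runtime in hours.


Step 1: E_pack = Ns * V_cell * Np * C_cell = 13 * 3.242 * 3 * 5.026 = 635.48 Wh
Step 2: t = E_pack / P = 635.48 / 506.6 = 1.254 hr

1.254 hr


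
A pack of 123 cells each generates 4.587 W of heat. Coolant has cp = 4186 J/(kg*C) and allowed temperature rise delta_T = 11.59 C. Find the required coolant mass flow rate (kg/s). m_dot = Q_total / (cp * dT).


Step 1: Total heat Q = 123 * 4.587 W = 564.2 W
Step 2: denom = cp * dT = 4186 * 11.59 = 48516
Step 3: m_dot = 564.2 / 48516 = 0.01163 kg/s

0.01163 kg/s


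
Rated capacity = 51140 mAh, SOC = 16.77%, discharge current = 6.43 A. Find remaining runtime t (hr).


Convert: C_total = 51140 mAh = 51.14 Ah
Step 1: remaining = SOC/100 * C_total = 16.77/100 * 51.14 = 8.5762 Ah
Step 2: t = remaining / I = 8.5762 / 6.43 = 1.334 hr

1.334 hr


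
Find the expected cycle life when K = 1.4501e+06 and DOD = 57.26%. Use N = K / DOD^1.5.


Step 1: DOD^1.5 = 57.26^1.5 = 433.29
Step 2: N = 1.4501e+06 / 433.29 = 3347 cycles

3347 cycles


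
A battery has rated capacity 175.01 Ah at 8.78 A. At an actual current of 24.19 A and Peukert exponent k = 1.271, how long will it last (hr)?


t_rated = C / I_rated = 175.01 / 8.78 = 19.933 hr
(I_rated/I)^k = (0.36296)^1.271 = 0.27579
t = t_rated * (I_rated/I)^k = 19.933 * 0.27579 = 5.497 hr

5.497 hr


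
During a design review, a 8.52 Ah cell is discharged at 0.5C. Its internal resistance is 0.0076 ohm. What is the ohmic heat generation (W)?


Step 1: I = C_rate * capacity = 0.5 * 8.52 = 4.26 A
Step 2: Q = I^2 * R = 4.26^2 * 0.0076 = 18.148 * 0.0076 = 0.1379 W

0.1379 W


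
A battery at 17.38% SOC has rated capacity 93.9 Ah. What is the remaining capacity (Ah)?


remaining = SOC / 100 * total = 17.38 / 100 * 93.9 = 16.32 Ah

16.32 Ah


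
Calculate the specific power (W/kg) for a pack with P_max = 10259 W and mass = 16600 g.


Convert: m = 16600 g = 16.6 kg
SP = P / m = 10259 / 16.6 = 618.0 W/kg

618.0 W/kg


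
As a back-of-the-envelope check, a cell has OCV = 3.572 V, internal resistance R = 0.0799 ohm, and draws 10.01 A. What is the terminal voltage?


IR drop = 10.01 * 0.0799 = 0.7998 V
V = 3.572 - 0.7998 = 2.772 V

2.772 V


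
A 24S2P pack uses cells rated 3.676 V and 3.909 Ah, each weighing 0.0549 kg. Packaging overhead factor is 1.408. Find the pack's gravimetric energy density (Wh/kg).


Step 1: V_pack = 24 * 3.676 = 88.224 V
Step 2: C_pack = 2 * 3.909 = 7.818 Ah
Step 3: E_pack = V_pack * C_pack = 88.224 * 7.818 = 689.74 Wh
Step 4: m_pack = 24 * 2 * 0.0549 * 1.408 = 3.7104 kg
Step 5: ED = E_pack / m_pack = 689.74 / 3.7104 = 185.9 Wh/kg

185.9 Wh/kg


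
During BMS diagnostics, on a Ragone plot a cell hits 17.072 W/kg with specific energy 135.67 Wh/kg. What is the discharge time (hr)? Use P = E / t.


t = E / P = 135.67 / 17.072 = 7.947 hr

7.947 hr


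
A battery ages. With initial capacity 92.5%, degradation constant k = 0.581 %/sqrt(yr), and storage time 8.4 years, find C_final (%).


Step 1: sqrt(8.4 yr) = 2.8983
Step 2: drop = 0.581 * 2.8983 = 1.6839
Step 3: C_final = 92.5 - 1.6839 = 90.82%

90.82%


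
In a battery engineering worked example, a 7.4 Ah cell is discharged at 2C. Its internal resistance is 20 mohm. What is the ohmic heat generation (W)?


Convert: R = 20 mohm = 0.02 ohm
Step 1: I = C_rate * capacity = 2 * 7.4 = 14.8 A
Step 2: Q = I^2 * R = 14.8^2 * 0.02 = 219.04 * 0.02 = 4.381 W

4.381 W


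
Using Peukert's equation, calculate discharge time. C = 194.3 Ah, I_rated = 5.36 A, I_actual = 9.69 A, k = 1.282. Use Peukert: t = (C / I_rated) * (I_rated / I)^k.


t_rated = C / I_rated = 194.3 / 5.36 = 36.25 hr
(I_rated/I)^k = (0.55315)^1.282 = 0.46808
t = t_rated * (I_rated/I)^k = 36.25 * 0.46808 = 16.97 hr

16.97 hr


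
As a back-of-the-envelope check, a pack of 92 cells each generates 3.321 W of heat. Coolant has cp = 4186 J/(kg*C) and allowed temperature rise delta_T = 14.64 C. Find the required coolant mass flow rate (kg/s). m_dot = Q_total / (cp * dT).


Step 1: Total heat Q = 92 * 3.321 W = 305.53 W
Step 2: denom = cp * dT = 4186 * 14.64 = 61283
Step 3: m_dot = 305.53 / 61283 = 0.004986 kg/s

0.004986 kg/s


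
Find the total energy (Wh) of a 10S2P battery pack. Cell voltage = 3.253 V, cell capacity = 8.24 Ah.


V_pack = 10 * 3.253 = 32.53 V
C_pack = 2 * 8.24 = 16.48 Ah
E = V_pack * C_pack = 32.53 * 16.48 = 536.1 Wh

536.1 Wh


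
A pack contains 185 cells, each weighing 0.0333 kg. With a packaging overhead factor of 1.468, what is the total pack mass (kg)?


Cell mass sum = 185 * 0.0333 = 6.1605 kg
With overhead 1.468: m_pack = 6.1605 * 1.468 = 9.044 kg

9.044 kg


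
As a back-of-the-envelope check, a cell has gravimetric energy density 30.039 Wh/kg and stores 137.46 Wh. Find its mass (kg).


m = E / ED = 137.46 / 30.039 = 4.576 kg

4.576 kg


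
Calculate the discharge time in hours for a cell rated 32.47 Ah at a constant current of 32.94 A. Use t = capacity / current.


Runtime = 32.47 Ah / 32.94 A = 0.9857 hr

0.9857 hr


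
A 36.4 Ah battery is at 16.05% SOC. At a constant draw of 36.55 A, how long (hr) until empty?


Step 1: remaining = SOC/100 * C_total = 16.05/100 * 36.4 = 5.8422 Ah
Step 2: t = remaining / I = 5.8422 / 36.55 = 0.1598 hr

0.1598 hr


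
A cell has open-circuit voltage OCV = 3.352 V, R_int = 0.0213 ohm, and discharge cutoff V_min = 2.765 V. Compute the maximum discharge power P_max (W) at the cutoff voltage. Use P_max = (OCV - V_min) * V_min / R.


P_max = (OCV - V_min) * V_min / R = (3.352 - 2.765) * 2.765 / 0.0213 = 0.587 * 2.765 / 0.0213 = 76.20 W

76.20 W


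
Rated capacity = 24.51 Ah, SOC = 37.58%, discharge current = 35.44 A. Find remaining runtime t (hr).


Step 1: remaining = SOC/100 * C_total = 37.58/100 * 24.51 = 9.2109 Ah
Step 2: t = remaining / I = 9.2109 / 35.44 = 0.2599 hr

0.2599 hr


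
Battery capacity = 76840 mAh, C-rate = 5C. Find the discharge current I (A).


Convert: capacity = 76840 mAh = 76.84 Ah
At 5C: I = 5 * 76.84 Ah = 384.2 A

384.2 A


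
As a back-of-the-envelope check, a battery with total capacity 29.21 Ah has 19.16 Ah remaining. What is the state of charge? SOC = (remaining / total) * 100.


SOC = (remaining / total) * 100 = (19.16 / 29.21) * 100 = 65.59%

65.59%


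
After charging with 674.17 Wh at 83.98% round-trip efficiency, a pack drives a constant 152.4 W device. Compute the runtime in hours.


Step 1: E_discharge = eta/100 * E_charge = 83.98/100 * 674.17 = 566.17 Wh
Step 2: t = E_discharge / P = 566.17 / 152.4 = 3.715 hr

3.715 hr


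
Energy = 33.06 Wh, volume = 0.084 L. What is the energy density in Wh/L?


Volumetric ED = 33.06 Wh / 0.084 L = 393.6 Wh/L

393.6 Wh/L


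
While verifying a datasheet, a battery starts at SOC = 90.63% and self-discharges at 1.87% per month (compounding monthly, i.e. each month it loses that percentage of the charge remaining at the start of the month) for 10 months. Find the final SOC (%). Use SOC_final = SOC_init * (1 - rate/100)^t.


decay = (1 - 1.87/100)^10 = 0.82798
SOC_final = 90.63 * 0.82798 = 75.04%

75.04%


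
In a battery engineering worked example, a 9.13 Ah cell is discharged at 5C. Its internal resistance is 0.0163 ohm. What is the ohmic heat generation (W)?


Step 1: I = C_rate * capacity = 5 * 9.13 = 45.65 A
Step 2: Q = I^2 * R = 45.65^2 * 0.0163 = 2083.9 * 0.0163 = 33.97 W

33.97 W


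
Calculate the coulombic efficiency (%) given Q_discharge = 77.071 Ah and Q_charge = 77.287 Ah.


Coulombic efficiency = 77.071/77.287 * 100% = 99.72%

99.72%


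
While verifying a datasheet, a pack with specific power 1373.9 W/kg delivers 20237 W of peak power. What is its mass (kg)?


m = P / SP = 20237 / 1373.9 = 14.73 kg

14.73 kg


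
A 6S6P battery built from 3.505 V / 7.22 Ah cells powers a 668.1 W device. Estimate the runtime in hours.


Step 1: E_pack = Ns * V_cell * Np * C_cell = 6 * 3.505 * 6 * 7.22 = 911.02 Wh
Step 2: t = E_pack / P = 911.02 / 668.1 = 1.364 hr

1.364 hr


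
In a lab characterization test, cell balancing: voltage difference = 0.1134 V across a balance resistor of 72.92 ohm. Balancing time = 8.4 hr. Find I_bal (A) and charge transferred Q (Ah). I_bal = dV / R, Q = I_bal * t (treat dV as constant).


I_bal = dV / R = 0.1134 / 72.92 = 0.0015551 A
Q = I_bal * t = 0.0015551 * 8.4 = 0.01306 Ah

I=0.0015551 A, Q=0.01306 Ah


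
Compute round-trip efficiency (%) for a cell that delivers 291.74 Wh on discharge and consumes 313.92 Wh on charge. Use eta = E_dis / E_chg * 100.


Round-trip efficiency = 291.74/313.92 * 100% = 92.93%

92.93%


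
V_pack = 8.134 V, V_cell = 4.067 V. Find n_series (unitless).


Rearranging: n = V_pack / V_cell = 8.134 / 4.067 = 2 cells

2


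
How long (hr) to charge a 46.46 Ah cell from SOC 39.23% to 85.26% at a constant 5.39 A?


delta_Ah = 46.46 * (85.26 - 39.23) / 100 = 21.386 Ah
t = delta_Ah / I = 21.386 / 5.39 = 3.968 hr

3.968 hr


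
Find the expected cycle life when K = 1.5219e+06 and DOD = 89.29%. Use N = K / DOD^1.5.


DOD^1.5 = 843.73
N = K / DOD^1.5 = 1.5219e+06 / 843.73 = 1804

1804 cycles


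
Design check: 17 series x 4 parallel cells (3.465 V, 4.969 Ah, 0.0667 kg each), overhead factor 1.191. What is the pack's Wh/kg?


Step 1: V_pack = 17 * 3.465 = 58.905 V
Step 2: C_pack = 4 * 4.969 = 19.876 Ah
Step 3: E_pack = V_pack * C_pack = 58.905 * 19.876 = 1170.8 Wh
Step 4: m_pack = 17 * 4 * 0.0667 * 1.191 = 5.4019 kg
Step 5: ED = E_pack / m_pack = 1170.8 / 5.4019 = 216.7 Wh/kg

216.7 Wh/kg


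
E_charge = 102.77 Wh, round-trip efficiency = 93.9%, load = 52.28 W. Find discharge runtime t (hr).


Step 1: E_discharge = eta/100 * E_charge = 93.9/100 * 102.77 = 96.501 Wh
Step 2: t = E_discharge / P = 96.501 / 52.28 = 1.846 hr

1.846 hr


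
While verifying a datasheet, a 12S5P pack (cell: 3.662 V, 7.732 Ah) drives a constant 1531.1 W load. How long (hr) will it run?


Step 1: E_pack = Ns * V_cell * Np * C_cell = 12 * 3.662 * 5 * 7.732 = 1698.9 Wh
Step 2: t = E_pack / P = 1698.9 / 1531.1 = 1.110 hr

1.110 hr


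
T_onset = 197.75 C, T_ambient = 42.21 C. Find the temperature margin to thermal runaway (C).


Safety margin = 197.75 C - 42.21 C = 155.54 C

155.54 C


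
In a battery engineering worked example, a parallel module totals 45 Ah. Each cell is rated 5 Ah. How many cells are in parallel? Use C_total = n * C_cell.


n = C_total / C_cell = 45 / 5 = 9

9


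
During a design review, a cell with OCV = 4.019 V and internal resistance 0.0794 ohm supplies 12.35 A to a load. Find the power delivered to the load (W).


Step 1: V_terminal = OCV - I*R = 4.019 - 12.35 * 0.0794 = 3.0384 V
Step 2: P_out = V_terminal * I = 3.0384 * 12.35 = 37.52 W

37.52 W


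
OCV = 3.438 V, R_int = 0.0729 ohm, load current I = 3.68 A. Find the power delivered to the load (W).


Step 1: V_terminal = OCV - I*R = 3.438 - 3.68 * 0.0729 = 3.1697 V
Step 2: P_out = V_terminal * I = 3.1697 * 3.68 = 11.66 W

11.66 W


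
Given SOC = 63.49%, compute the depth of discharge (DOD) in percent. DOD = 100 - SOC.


DOD = 100 - SOC = 100 - 63.49 = 36.51%

36.51%


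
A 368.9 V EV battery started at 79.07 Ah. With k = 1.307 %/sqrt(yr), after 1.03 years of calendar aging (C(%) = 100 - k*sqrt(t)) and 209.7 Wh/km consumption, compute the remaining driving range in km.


Step 1: capacity retention = 100 - 1.307 * sqrt(1.03) = 100 - 1.307 * 1.0149 = 98.674%
Step 2: C_now = 79.07 * 98.674/100 = 78.022 Ah
Step 3: E_pack = V * C_now = 368.9 * 78.022 = 28782 Wh
Step 4: range = E_pack / consumption = 28782 / 209.7 = 137.3 km

137.3 km


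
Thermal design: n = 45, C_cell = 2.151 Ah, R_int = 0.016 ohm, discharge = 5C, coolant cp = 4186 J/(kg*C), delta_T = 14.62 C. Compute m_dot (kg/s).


Step 1: I = 5 * 2.151 = 10.755 A
Step 2: Q_cell = I^2 * R = 10.755^2 * 0.016 = 1.8507 W
Step 3: Q_total = 45 * 1.8507 = 83.282 W
Step 4: m_dot = Q_total / (cp * dT) = 83.282 / (4186 * 14.62) = 0.001361 kg/s

0.001361 kg/s


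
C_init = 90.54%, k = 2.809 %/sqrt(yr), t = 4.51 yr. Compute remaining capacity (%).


Step 1: sqrt(4.51 yr) = 2.1237
Step 2: drop = 2.809 * 2.1237 = 5.9655
Step 3: C_final = 90.54 - 5.9655 = 84.57%

84.57%


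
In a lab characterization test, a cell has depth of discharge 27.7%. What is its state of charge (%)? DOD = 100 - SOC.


SOC = 100 - DOD = 100 - 27.7 = 72.3%

72.3%


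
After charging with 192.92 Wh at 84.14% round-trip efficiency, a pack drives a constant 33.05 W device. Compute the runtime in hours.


Step 1: E_discharge = eta/100 * E_charge = 84.14/100 * 192.92 = 162.32 Wh
Step 2: t = E_discharge / P = 162.32 / 33.05 = 4.911 hr

4.911 hr


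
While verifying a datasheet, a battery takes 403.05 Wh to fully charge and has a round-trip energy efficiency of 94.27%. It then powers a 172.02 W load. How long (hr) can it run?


Step 1: E_discharge = eta/100 * E_charge = 94.27/100 * 403.05 = 379.96 Wh
Step 2: t = E_discharge / P = 379.96 / 172.02 = 2.209 hr

2.209 hr


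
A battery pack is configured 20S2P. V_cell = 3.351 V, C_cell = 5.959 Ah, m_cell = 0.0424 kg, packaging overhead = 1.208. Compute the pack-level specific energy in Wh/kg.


Step 1: V_pack = 20 * 3.351 = 67.02 V
Step 2: C_pack = 2 * 5.959 = 11.918 Ah
Step 3: E_pack = V_pack * C_pack = 67.02 * 11.918 = 798.74 Wh
Step 4: m_pack = 20 * 2 * 0.0424 * 1.208 = 2.0488 kg
Step 5: ED = E_pack / m_pack = 798.74 / 2.0488 = 389.9 Wh/kg

389.9 Wh/kg


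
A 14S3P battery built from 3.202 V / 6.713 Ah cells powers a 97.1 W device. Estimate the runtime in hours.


Step 1: E_pack = Ns * V_cell * Np * C_cell = 14 * 3.202 * 3 * 6.713 = 902.79 Wh
Step 2: t = E_pack / P = 902.79 / 97.1 = 9.298 hr

9.298 hr


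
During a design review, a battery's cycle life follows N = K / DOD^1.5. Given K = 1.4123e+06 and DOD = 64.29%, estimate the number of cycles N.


Step 1: DOD^1.5 = 64.29^1.5 = 515.48
Step 2: N = 1.4123e+06 / 515.48 = 2740 cycles

2740 cycles


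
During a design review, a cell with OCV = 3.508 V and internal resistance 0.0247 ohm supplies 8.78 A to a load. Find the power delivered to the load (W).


Step 1: V_terminal = OCV - I*R = 3.508 - 8.78 * 0.0247 = 3.2911 V
Step 2: P_out = V_terminal * I = 3.2911 * 8.78 = 28.90 W

28.90 W


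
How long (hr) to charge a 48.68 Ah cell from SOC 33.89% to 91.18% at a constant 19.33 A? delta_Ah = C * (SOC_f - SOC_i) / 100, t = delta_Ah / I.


Step 1: dSOC = 91.18% - 33.89% = 57.29%
Step 2: delta_Ah = 48.68 * 57.29 / 100 = 27.889 Ah
Step 3: t = 27.889 / 19.33 = 1.443 hr

1.443 hr


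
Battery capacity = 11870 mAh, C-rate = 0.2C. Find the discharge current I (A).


Convert: capacity = 11870 mAh = 11.87 Ah
I = C_rate * capacity = 0.2 * 11.87 = 2.374 A

2.374 A


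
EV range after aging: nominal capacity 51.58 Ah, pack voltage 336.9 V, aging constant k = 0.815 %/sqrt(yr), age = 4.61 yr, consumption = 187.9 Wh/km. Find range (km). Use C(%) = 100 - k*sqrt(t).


Step 1: capacity retention = 100 - 0.815 * sqrt(4.61) = 100 - 0.815 * 2.1471 = 98.25%
Step 2: C_now = 51.58 * 98.25/100 = 50.677 Ah
Step 3: E_pack = V * C_now = 336.9 * 50.677 = 17073 Wh
Step 4: range = E_pack / consumption = 17073 / 187.9 = 90.86 km

90.86 km


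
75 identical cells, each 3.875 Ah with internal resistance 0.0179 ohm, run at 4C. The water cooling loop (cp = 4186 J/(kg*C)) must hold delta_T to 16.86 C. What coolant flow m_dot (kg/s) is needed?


Step 1: I = 4 * 3.875 = 15.5 A
Step 2: Q_cell = I^2 * R = 15.5^2 * 0.0179 = 4.3005 W
Step 3: Q_total = 75 * 4.3005 = 322.54 W
Step 4: m_dot = Q_total / (cp * dT) = 322.54 / (4186 * 16.86) = 0.004570 kg/s

0.004570 kg/s


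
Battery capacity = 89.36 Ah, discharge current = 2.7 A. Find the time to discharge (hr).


Runtime = 89.36 Ah / 2.7 A = 33.10 hr

33.10 hr


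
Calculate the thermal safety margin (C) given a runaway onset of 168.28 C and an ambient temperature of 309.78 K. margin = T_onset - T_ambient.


Convert: T_ambient = 309.78 K = 36.63 C
margin = 168.28 - 36.63 = 131.65 C

131.65 C


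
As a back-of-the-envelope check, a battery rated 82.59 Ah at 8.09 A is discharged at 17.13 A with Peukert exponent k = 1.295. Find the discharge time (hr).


t_rated = C / I_rated = 82.59 / 8.09 = 10.209 hr
(I_rated/I)^k = (0.47227)^1.295 = 0.37851
t = t_rated * (I_rated/I)^k = 10.209 * 0.37851 = 3.864 hr

3.864 hr


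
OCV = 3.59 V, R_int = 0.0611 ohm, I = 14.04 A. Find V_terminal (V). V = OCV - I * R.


IR drop = 14.04 * 0.0611 = 0.85784 V
V = 3.59 - 0.85784 = 2.732 V

2.732 V


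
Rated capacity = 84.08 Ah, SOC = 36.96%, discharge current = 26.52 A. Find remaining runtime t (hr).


Step 1: remaining = SOC/100 * C_total = 36.96/100 * 84.08 = 31.076 Ah
Step 2: t = remaining / I = 31.076 / 26.52 = 1.172 hr

1.172 hr


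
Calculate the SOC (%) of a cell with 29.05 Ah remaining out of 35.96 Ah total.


SOC = (remaining / total) * 100 = (29.05 / 35.96) * 100 = 80.78%

80.78%


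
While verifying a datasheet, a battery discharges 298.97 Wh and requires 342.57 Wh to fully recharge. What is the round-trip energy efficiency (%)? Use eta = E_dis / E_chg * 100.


eta_e = E_dis / E_chg * 100 = 298.97 / 342.57 * 100 = 87.27%

87.27%


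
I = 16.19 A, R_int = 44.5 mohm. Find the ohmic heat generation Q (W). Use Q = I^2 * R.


Convert: R = 44.5 mohm = 0.0445 ohm
Q = I^2 * R = 16.19^2 * 0.0445 = 11.66 W

11.66 W


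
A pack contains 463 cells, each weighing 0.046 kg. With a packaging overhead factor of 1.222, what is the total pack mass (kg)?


Cell mass sum = 463 * 0.046 = 21.298 kg
With overhead 1.222: m_pack = 21.298 * 1.222 = 26.03 kg

26.03 kg


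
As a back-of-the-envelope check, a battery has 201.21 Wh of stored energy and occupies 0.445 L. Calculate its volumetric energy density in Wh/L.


Volumetric ED = 201.21 Wh / 0.445 L = 452.2 Wh/L

452.2 Wh/L


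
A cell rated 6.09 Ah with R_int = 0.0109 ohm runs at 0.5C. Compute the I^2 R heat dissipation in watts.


Step 1: I = C_rate * capacity = 0.5 * 6.09 = 3.045 A
Step 2: Q = I^2 * R = 3.045^2 * 0.0109 = 9.272 * 0.0109 = 0.1011 W

0.1011 W


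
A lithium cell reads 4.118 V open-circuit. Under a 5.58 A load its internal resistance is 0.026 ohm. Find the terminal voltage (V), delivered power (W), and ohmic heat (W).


Step 1: V_terminal = OCV - I*R = 4.118 - 5.58 * 0.026 = 3.9729 V
Step 2: P_out = V_terminal * I = 3.9729 * 5.58 = 22.17 W
Step 3: Q = I^2 * R = 5.58^2 * 0.026 = 0.8095 W

V=3.9729 V, P=22.17 W, Q=0.8095 W


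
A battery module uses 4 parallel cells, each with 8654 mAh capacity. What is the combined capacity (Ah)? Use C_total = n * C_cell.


Convert: C_cell = 8654 mAh = 8.654 Ah
C_total = 4 * 8.654 = 34.616 Ah

34.616 Ah


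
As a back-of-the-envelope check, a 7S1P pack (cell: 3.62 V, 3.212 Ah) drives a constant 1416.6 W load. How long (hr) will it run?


Step 1: E_pack = Ns * V_cell * Np * C_cell = 7 * 3.62 * 1 * 3.212 = 81.392 Wh
Step 2: t = E_pack / P = 81.392 / 1416.6 = 0.05746 hr

0.05746 hr


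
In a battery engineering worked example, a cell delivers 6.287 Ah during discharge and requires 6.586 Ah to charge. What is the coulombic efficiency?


Coulombic efficiency = 6.287/6.586 * 100% = 95.46%

95.46%


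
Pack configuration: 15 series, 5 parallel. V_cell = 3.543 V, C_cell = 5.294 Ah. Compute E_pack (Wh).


V_pack = 15 * 3.543 = 53.145 V
C_pack = 5 * 5.294 = 26.47 Ah
E = V_pack * C_pack = 53.145 * 26.47 = 1407 Wh

1407 Wh


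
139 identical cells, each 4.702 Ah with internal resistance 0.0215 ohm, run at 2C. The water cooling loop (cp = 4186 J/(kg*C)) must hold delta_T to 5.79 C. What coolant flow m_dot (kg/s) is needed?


Step 1: I = 2 * 4.702 = 9.404 A
Step 2: Q_cell = I^2 * R = 9.404^2 * 0.0215 = 1.9014 W
Step 3: Q_total = 139 * 1.9014 = 264.29 W
Step 4: m_dot = Q_total / (cp * dT) = 264.29 / (4186 * 5.79) = 0.01090 kg/s

0.01090 kg/s


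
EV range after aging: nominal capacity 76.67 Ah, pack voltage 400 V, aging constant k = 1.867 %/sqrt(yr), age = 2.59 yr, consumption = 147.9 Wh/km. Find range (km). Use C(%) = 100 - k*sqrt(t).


Step 1: capacity retention = 100 - 1.867 * sqrt(2.59) = 100 - 1.867 * 1.6093 = 96.995%
Step 2: C_now = 76.67 * 96.995/100 = 74.366 Ah
Step 3: E_pack = V * C_now = 400 * 74.366 = 29746 Wh
Step 4: range = E_pack / consumption = 29746 / 147.9 = 201.1 km

201.1 km


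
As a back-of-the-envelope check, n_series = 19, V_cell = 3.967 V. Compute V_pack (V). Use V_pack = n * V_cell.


V_pack = n * V_cell = 19 * 3.967 = 75.373 V

75.373 V


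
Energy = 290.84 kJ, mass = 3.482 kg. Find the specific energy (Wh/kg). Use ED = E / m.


Convert: E = 290.84 kJ = 80.789 Wh
ED = E / m = 80.789 / 3.482 = 23.20 Wh/kg

23.20 Wh/kg


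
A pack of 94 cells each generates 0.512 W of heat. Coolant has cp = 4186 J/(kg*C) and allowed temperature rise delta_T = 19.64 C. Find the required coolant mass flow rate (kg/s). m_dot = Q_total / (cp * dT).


Step 1: Total heat Q = 94 * 0.512 W = 48.128 W
Step 2: denom = cp * dT = 4186 * 19.64 = 82213
Step 3: m_dot = 48.128 / 82213 = 5.854e-04 kg/s

5.854e-04 kg/s


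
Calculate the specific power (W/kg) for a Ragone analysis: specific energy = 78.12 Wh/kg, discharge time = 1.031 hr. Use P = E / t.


Specific power = 78.12 Wh/kg / 1.031 hr = 75.77 W/kg

75.77 W/kg


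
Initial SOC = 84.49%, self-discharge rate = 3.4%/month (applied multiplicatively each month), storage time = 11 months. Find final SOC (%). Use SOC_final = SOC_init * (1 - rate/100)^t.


Monthly retention factor = 1 - 3.4/100 = 0.966
Over 11 months: factor^11 = 0.68352
SOC_final = 84.49 * 0.68352 = 57.75%

57.75%


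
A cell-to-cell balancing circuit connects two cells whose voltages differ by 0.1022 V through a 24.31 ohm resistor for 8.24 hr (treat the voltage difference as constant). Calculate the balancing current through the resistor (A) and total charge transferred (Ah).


First, Ohm's law: I_bal = 0.1022 V / 24.31 ohm = 0.004204 A
Then Q = I * t = 0.004204 A * 8.24 hr = 0.03464 Ah

I=0.004204 A, Q=0.03464 Ah


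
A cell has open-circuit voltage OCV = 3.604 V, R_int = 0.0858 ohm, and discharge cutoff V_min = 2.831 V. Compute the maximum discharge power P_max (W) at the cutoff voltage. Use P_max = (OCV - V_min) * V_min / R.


dV = OCV - V_min = 0.773 V (so I_max = dV / R)
P_max = dV * V_min / R = 0.773 * 2.831 / 0.0858 = 25.51 W

25.51 W


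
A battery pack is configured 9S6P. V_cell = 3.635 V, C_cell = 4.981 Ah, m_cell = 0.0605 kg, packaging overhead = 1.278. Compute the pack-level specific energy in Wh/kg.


Step 1: V_pack = 9 * 3.635 = 32.715 V
Step 2: C_pack = 6 * 4.981 = 29.886 Ah
Step 3: E_pack = V_pack * C_pack = 32.715 * 29.886 = 977.72 Wh
Step 4: m_pack = 9 * 6 * 0.0605 * 1.278 = 4.1752 kg
Step 5: ED = E_pack / m_pack = 977.72 / 4.1752 = 234.2 Wh/kg

234.2 Wh/kg


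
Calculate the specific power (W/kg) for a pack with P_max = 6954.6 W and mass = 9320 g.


Convert: m = 9320 g = 9.32 kg
SP = P / m = 6954.6 / 9.32 = 746.2 W/kg

746.2 W/kg


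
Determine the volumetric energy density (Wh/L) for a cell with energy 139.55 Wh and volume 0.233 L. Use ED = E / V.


Volumetric ED = 139.55 Wh / 0.233 L = 598.9 Wh/L

598.9 Wh/L


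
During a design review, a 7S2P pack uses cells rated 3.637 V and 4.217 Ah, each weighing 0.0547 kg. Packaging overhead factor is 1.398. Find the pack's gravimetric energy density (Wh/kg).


Step 1: V_pack = 7 * 3.637 = 25.459 V
Step 2: C_pack = 2 * 4.217 = 8.434 Ah
Step 3: E_pack = V_pack * C_pack = 25.459 * 8.434 = 214.72 Wh
Step 4: m_pack = 7 * 2 * 0.0547 * 1.398 = 1.0706 kg
Step 5: ED = E_pack / m_pack = 214.72 / 1.0706 = 200.6 Wh/kg

200.6 Wh/kg


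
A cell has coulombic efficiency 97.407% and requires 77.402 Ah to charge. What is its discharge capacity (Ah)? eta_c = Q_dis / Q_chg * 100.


Q_dis = eta/100 * Q_chg = 97.407/100 * 77.402 = 75.39 Ah

75.39 Ah


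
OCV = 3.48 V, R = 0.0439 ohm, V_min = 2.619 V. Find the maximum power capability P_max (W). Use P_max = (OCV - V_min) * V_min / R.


P_max = (OCV - V_min) * V_min / R = (3.48 - 2.619) * 2.619 / 0.0439 = 0.861 * 2.619 / 0.0439 = 51.37 W

51.37 W


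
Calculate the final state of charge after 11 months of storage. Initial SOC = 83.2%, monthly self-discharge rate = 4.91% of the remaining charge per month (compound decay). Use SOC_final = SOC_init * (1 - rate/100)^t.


Monthly retention factor = 1 - 4.91/100 = 0.9509
Over 11 months: factor^11 = 0.57476
SOC_final = 83.2 * 0.57476 = 47.82%

47.82%


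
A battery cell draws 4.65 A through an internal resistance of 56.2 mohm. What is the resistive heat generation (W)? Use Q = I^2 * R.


Convert: R = 56.2 mohm = 0.0562 ohm
Q = I^2 * R = 4.65^2 * 0.0562 = 1.215 W

1.215 W


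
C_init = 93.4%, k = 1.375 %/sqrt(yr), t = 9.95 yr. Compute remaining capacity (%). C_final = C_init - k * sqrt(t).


sqrt(t) = sqrt(9.95) = 3.1544
C_final = 93.4 - 1.375 * 3.1544 = 89.06%

89.06%


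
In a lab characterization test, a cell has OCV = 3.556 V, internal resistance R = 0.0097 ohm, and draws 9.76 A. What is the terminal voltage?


IR drop = 9.76 * 0.0097 = 0.094672 V
V = 3.556 - 0.094672 = 3.461 V

3.461 V


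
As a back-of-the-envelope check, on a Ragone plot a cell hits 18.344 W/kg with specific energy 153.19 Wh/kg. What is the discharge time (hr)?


t = E / P = 153.19 / 18.344 = 8.351 hr

8.351 hr


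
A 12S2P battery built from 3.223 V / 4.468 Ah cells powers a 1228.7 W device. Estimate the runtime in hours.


Step 1: E_pack = Ns * V_cell * Np * C_cell = 12 * 3.223 * 2 * 4.468 = 345.61 Wh
Step 2: t = E_pack / P = 345.61 / 1228.7 = 0.2813 hr

0.2813 hr


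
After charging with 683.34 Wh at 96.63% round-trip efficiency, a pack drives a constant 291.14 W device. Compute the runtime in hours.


Step 1: E_discharge = eta/100 * E_charge = 96.63/100 * 683.34 = 660.31 Wh
Step 2: t = E_discharge / P = 660.31 / 291.14 = 2.268 hr

2.268 hr


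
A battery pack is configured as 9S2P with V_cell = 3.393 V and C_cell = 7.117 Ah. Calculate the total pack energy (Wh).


V_pack = 9 * 3.393 = 30.537 V
C_pack = 2 * 7.117 = 14.234 Ah
E = V_pack * C_pack = 30.537 * 14.234 = 434.7 Wh

434.7 Wh


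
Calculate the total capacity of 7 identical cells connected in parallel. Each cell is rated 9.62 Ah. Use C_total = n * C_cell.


C_total = 7 * 9.62 = 67.34 Ah

67.34 Ah


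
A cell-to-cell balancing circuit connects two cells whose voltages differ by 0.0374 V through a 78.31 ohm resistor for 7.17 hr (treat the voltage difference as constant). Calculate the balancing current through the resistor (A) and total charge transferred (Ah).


First, Ohm's law: I_bal = 0.0374 V / 78.31 ohm = 4.7759e-04 A
Then Q = I * t = 4.7759e-04 A * 7.17 hr = 0.003424 Ah

I=4.7759e-04 A, Q=0.003424 Ah


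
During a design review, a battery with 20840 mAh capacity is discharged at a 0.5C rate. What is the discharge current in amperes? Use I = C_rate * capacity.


Convert: capacity = 20840 mAh = 20.84 Ah
I = C_rate * capacity = 0.5 * 20.84 = 10.42 A

10.42 A


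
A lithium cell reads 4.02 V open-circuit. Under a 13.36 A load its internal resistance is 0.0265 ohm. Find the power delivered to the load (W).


Step 1: V_terminal = OCV - I*R = 4.02 - 13.36 * 0.0265 = 3.666 V
Step 2: P_out = V_terminal * I = 3.666 * 13.36 = 48.98 W

48.98 W


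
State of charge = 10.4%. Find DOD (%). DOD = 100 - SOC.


DOD = 100 - SOC = 100 - 10.4 = 89.6%

89.6%


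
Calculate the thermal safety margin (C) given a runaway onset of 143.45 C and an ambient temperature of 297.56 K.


Convert: T_ambient = 297.56 K = 24.41 C
margin = 143.45 - 24.41 = 119.04 C

119.04 C


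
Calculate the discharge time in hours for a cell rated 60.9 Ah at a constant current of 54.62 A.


Runtime = 60.9 Ah / 54.62 A = 1.115 hr

1.115 hr


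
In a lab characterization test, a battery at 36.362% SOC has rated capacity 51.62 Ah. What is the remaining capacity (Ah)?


remaining = SOC / 100 * total = 36.362 / 100 * 51.62 = 18.77 Ah

18.77 Ah


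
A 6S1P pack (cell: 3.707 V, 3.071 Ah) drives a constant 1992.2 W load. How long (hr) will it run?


Step 1: E_pack = Ns * V_cell * Np * C_cell = 6 * 3.707 * 1 * 3.071 = 68.305 Wh
Step 2: t = E_pack / P = 68.305 / 1992.2 = 0.03429 hr

0.03429 hr


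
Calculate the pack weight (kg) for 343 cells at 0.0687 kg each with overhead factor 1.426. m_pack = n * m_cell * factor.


m_pack = n * m_cell * overhead = 343 * 0.0687 * 1.426 = 33.60 kg

33.60 kg


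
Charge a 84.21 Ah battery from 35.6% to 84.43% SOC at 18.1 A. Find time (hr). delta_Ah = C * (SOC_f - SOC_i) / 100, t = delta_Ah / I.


delta_Ah = 84.21 * (84.43 - 35.6) / 100 = 41.12 Ah
t = delta_Ah / I = 41.12 / 18.1 = 2.272 hr

2.272 hr


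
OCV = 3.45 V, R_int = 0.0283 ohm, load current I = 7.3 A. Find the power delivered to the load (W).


Step 1: V_terminal = OCV - I*R = 3.45 - 7.3 * 0.0283 = 3.2434 V
Step 2: P_out = V_terminal * I = 3.2434 * 7.3 = 23.68 W

23.68 W


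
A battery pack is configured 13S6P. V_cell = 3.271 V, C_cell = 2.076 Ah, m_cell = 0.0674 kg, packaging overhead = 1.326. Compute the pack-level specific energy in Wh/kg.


Step 1: V_pack = 13 * 3.271 = 42.523 V
Step 2: C_pack = 6 * 2.076 = 12.456 Ah
Step 3: E_pack = V_pack * C_pack = 42.523 * 12.456 = 529.67 Wh
Step 4: m_pack = 13 * 6 * 0.0674 * 1.326 = 6.971 kg
Step 5: ED = E_pack / m_pack = 529.67 / 6.971 = 75.98 Wh/kg

75.98 Wh/kg


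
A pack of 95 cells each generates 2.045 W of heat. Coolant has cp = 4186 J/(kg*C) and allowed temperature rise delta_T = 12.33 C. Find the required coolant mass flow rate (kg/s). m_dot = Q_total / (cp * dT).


Step 1: Total heat Q = 95 * 2.045 W = 194.28 W
Step 2: denom = cp * dT = 4186 * 12.33 = 51613
Step 3: m_dot = 194.28 / 51613 = 0.003764 kg/s

0.003764 kg/s


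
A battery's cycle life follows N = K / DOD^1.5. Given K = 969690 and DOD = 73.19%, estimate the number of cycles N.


DOD^1.5 = 626.15
N = K / DOD^1.5 = 969690 / 626.15 = 1549

1549 cycles


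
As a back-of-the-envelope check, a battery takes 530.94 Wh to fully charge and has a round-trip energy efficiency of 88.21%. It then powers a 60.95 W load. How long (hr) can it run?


Step 1: E_discharge = eta/100 * E_charge = 88.21/100 * 530.94 = 468.34 Wh
Step 2: t = E_discharge / P = 468.34 / 60.95 = 7.684 hr

7.684 hr


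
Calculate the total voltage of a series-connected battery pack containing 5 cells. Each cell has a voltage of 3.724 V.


Series voltages add: 5 * 3.724 V = 18.62 V

18.62 V


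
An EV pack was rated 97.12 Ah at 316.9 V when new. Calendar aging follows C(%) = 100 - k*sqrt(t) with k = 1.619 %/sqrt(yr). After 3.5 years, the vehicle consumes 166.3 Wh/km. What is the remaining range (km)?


Step 1: capacity retention = 100 - 1.619 * sqrt(3.5) = 100 - 1.619 * 1.8708 = 96.971%
Step 2: C_now = 97.12 * 96.971/100 = 94.178 Ah
Step 3: E_pack = V * C_now = 316.9 * 94.178 = 29845 Wh
Step 4: range = E_pack / consumption = 29845 / 166.3 = 179.5 km

179.5 km


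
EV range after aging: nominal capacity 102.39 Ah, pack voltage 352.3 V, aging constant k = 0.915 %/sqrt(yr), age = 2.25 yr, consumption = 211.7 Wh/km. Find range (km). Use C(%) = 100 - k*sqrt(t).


Step 1: capacity retention = 100 - 0.915 * sqrt(2.25) = 100 - 0.915 * 1.5 = 98.628%
Step 2: C_now = 102.39 * 98.628/100 = 100.99 Ah
Step 3: E_pack = V * C_now = 352.3 * 100.99 = 35579 Wh
Step 4: range = E_pack / consumption = 35579 / 211.7 = 168.1 km

168.1 km


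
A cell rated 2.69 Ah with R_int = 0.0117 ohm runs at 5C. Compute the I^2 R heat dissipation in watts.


Step 1: I = C_rate * capacity = 5 * 2.69 = 13.45 A
Step 2: Q = I^2 * R = 13.45^2 * 0.0117 = 180.9 * 0.0117 = 2.117 W

2.117 W


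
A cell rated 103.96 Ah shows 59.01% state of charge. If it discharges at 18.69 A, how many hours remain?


Step 1: remaining = SOC/100 * C_total = 59.01/100 * 103.96 = 61.347 Ah
Step 2: t = remaining / I = 61.347 / 18.69 = 3.282 hr

3.282 hr


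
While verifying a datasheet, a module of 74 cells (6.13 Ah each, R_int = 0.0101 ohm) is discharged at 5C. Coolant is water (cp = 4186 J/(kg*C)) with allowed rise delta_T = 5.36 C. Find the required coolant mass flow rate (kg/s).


Step 1: I = 5 * 6.13 = 30.65 A
Step 2: Q_cell = I^2 * R = 30.65^2 * 0.0101 = 9.4882 W
Step 3: Q_total = 74 * 9.4882 = 702.13 W
Step 4: m_dot = Q_total / (cp * dT) = 702.13 / (4186 * 5.36) = 0.03129 kg/s

0.03129 kg/s


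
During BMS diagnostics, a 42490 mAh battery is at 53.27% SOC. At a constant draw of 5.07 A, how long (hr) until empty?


Convert: C_total = 42490 mAh = 42.49 Ah
Step 1: remaining = SOC/100 * C_total = 53.27/100 * 42.49 = 22.634 Ah
Step 2: t = remaining / I = 22.634 / 5.07 = 4.464 hr

4.464 hr


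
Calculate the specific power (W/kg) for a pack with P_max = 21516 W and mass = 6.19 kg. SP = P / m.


SP = P / m = 21516 / 6.19 = 3476 W/kg

3476 W/kg


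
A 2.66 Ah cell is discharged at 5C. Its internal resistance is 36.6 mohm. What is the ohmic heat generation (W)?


Convert: R = 36.6 mohm = 0.0366 ohm
Step 1: I = C_rate * capacity = 5 * 2.66 = 13.3 A
Step 2: Q = I^2 * R = 13.3^2 * 0.0366 = 176.89 * 0.0366 = 6.474 W

6.474 W


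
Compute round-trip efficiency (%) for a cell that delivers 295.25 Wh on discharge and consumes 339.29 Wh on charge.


eta_e = E_dis / E_chg * 100 = 295.25 / 339.29 * 100 = 87.02%

87.02%


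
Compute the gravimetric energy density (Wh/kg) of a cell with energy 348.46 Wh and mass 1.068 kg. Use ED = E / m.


Specific energy = 348.46 Wh / 1.068 kg = 326.3 Wh/kg

326.3 Wh/kg


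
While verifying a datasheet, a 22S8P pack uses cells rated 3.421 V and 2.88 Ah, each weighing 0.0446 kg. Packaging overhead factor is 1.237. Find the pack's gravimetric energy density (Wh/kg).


Step 1: V_pack = 22 * 3.421 = 75.262 V
Step 2: C_pack = 8 * 2.88 = 23.04 Ah
Step 3: E_pack = V_pack * C_pack = 75.262 * 23.04 = 1734 Wh
Step 4: m_pack = 22 * 8 * 0.0446 * 1.237 = 9.71 kg
Step 5: ED = E_pack / m_pack = 1734 / 9.71 = 178.6 Wh/kg

178.6 Wh/kg


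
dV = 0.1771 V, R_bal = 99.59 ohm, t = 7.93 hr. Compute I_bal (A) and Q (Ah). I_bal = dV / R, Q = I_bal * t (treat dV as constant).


First, Ohm's law: I_bal = 0.1771 V / 99.59 ohm = 0.0017783 A
Then Q = I * t = 0.0017783 A * 7.93 hr = 0.01410 Ah

I=0.0017783 A, Q=0.01410 Ah


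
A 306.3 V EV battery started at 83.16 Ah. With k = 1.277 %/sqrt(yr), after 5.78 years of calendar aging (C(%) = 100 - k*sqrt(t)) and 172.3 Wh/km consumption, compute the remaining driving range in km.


Step 1: capacity retention = 100 - 1.277 * sqrt(5.78) = 100 - 1.277 * 2.4042 = 96.93%
Step 2: C_now = 83.16 * 96.93/100 = 80.607 Ah
Step 3: E_pack = V * C_now = 306.3 * 80.607 = 24690 Wh
Step 4: range = E_pack / consumption = 24690 / 172.3 = 143.3 km

143.3 km


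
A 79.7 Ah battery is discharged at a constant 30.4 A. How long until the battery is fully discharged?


Runtime = 79.7 Ah / 30.4 A = 2.622 hr

2.622 hr


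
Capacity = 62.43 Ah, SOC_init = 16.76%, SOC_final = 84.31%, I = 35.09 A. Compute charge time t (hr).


delta_Ah = 62.43 * (84.31 - 16.76) / 100 = 42.171 Ah
t = delta_Ah / I = 42.171 / 35.09 = 1.202 hr

1.202 hr


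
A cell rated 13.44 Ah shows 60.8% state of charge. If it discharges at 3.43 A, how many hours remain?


Step 1: remaining = SOC/100 * C_total = 60.8/100 * 13.44 = 8.1715 Ah
Step 2: t = remaining / I = 8.1715 / 3.43 = 2.382 hr

2.382 hr


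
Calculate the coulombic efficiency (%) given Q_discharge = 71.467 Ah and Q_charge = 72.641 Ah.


eta_c = Q_dis / Q_chg * 100 = 71.467 / 72.641 * 100 = 98.38%

98.38%


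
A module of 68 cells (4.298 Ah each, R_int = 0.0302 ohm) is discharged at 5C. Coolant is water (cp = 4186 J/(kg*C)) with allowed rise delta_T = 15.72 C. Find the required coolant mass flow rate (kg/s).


Step 1: I = 5 * 4.298 = 21.49 A
Step 2: Q_cell = I^2 * R = 21.49^2 * 0.0302 = 13.947 W
Step 3: Q_total = 68 * 13.947 = 948.4 W
Step 4: m_dot = Q_total / (cp * dT) = 948.4 / (4186 * 15.72) = 0.01441 kg/s

0.01441 kg/s


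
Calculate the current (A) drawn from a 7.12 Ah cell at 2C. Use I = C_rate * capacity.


I = C_rate * capacity = 2 * 7.12 = 14.24 A

14.24 A


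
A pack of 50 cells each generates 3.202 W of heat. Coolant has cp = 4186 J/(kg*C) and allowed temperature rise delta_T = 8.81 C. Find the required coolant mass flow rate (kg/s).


Step 1: Total heat Q = 50 * 3.202 W = 160.1 W
Step 2: denom = cp * dT = 4186 * 8.81 = 36879
Step 3: m_dot = 160.1 / 36879 = 0.004341 kg/s

0.004341 kg/s


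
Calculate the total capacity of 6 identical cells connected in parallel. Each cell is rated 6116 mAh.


Convert: C_cell = 6116 mAh = 6.116 Ah
C_total = 6 * 6.116 = 36.696 Ah

36.696 Ah


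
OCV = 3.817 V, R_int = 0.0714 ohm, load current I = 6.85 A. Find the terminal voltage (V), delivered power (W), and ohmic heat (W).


Step 1: V_terminal = OCV - I*R = 3.817 - 6.85 * 0.0714 = 3.3279 V
Step 2: P_out = V_terminal * I = 3.3279 * 6.85 = 22.80 W
Step 3: Q = I^2 * R = 6.85^2 * 0.0714 = 3.350 W

V=3.3279 V, P=22.80 W, Q=3.350 W


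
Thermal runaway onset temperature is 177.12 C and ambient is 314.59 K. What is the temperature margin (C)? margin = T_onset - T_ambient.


Convert: T_ambient = 314.59 K = 41.44 C
margin = 177.12 - 41.44 = 135.68 C

135.68 C


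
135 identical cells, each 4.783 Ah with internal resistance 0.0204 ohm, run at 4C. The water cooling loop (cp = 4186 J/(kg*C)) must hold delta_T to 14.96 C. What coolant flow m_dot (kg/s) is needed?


Step 1: I = 4 * 4.783 = 19.132 A
Step 2: Q_cell = I^2 * R = 19.132^2 * 0.0204 = 7.4671 W
Step 3: Q_total = 135 * 7.4671 = 1008.1 W
Step 4: m_dot = Q_total / (cp * dT) = 1008.1 / (4186 * 14.96) = 0.01610 kg/s

0.01610 kg/s


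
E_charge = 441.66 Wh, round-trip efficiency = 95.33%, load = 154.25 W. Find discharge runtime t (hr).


Step 1: E_discharge = eta/100 * E_charge = 95.33/100 * 441.66 = 421.03 Wh
Step 2: t = E_discharge / P = 421.03 / 154.25 = 2.730 hr

2.730 hr


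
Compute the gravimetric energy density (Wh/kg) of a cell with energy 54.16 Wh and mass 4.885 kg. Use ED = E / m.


ED = E / m = 54.16 / 4.885 = 11.09 Wh/kg

11.09 Wh/kg


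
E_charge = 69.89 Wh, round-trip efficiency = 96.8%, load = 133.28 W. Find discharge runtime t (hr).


Step 1: E_discharge = eta/100 * E_charge = 96.8/100 * 69.89 = 67.654 Wh
Step 2: t = E_discharge / P = 67.654 / 133.28 = 0.5076 hr

0.5076 hr


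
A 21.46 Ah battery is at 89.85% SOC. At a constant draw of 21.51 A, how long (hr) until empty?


Step 1: remaining = SOC/100 * C_total = 89.85/100 * 21.46 = 19.282 Ah
Step 2: t = remaining / I = 19.282 / 21.51 = 0.8964 hr

0.8964 hr


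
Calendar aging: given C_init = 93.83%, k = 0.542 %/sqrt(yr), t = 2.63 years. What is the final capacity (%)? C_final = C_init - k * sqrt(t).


sqrt(t) = sqrt(2.63) = 1.6217
C_final = 93.83 - 0.542 * 1.6217 = 92.95%

92.95%


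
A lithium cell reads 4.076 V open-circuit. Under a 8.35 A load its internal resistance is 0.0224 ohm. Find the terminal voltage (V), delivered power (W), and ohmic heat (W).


Step 1: V_terminal = OCV - I*R = 4.076 - 8.35 * 0.0224 = 3.889 V
Step 2: P_out = V_terminal * I = 3.889 * 8.35 = 32.47 W
Step 3: Q = I^2 * R = 8.35^2 * 0.0224 = 1.562 W

V=3.889 V, P=32.47 W, Q=1.562 W


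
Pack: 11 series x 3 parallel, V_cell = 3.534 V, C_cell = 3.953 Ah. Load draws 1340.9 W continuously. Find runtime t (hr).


Step 1: E_pack = Ns * V_cell * Np * C_cell = 11 * 3.534 * 3 * 3.953 = 461.01 Wh
Step 2: t = E_pack / P = 461.01 / 1340.9 = 0.3438 hr

0.3438 hr


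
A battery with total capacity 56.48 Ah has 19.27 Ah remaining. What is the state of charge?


SOC% = 19.27 / 56.48 * 100 = 34.12%

34.12%
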